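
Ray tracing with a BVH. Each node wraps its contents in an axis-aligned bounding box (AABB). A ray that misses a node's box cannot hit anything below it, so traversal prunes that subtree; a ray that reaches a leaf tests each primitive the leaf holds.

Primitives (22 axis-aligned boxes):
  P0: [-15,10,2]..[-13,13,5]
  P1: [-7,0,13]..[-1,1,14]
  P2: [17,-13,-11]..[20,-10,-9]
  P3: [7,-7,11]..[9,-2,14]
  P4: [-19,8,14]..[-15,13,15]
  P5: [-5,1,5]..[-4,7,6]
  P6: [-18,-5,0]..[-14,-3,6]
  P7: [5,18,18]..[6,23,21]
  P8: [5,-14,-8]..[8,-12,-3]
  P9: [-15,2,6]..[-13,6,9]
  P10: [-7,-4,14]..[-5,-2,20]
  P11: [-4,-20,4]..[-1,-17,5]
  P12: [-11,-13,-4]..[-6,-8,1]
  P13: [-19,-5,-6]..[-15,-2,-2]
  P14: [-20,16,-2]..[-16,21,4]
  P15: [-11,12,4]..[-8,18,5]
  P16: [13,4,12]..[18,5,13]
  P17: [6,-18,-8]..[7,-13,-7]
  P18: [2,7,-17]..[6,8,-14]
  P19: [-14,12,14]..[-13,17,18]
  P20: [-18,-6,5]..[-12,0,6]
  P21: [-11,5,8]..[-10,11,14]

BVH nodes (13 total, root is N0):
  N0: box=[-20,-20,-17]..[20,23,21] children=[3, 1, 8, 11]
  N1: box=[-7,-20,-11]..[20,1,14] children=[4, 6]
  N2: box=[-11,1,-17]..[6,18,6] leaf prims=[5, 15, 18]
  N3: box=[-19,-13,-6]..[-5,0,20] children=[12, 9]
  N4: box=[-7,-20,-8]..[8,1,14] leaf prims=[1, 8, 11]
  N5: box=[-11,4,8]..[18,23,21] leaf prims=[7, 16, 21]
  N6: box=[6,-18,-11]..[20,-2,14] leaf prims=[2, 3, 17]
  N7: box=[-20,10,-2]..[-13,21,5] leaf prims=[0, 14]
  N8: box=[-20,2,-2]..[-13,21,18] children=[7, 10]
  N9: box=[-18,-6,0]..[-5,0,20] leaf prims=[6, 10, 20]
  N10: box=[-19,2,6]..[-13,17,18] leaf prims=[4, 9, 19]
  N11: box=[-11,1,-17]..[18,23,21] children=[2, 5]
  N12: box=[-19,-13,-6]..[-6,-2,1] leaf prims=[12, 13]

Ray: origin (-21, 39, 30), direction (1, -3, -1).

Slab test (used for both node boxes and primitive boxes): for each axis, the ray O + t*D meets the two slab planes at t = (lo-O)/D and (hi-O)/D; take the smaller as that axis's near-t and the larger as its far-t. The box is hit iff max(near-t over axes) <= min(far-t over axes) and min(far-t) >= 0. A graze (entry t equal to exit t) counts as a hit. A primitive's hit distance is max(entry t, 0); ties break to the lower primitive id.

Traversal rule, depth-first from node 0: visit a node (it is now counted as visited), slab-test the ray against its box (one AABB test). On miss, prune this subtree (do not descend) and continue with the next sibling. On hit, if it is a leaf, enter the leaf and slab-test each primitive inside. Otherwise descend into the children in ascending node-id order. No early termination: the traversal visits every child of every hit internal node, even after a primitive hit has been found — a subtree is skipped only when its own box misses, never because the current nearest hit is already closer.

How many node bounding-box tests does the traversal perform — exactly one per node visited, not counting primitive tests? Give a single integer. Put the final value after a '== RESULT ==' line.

Trace the traversal:
N0 x:[1,41] y:[16/3,59/3] z:[9,47] -> hit [9,59/3], descend [1, 3, 8, 11]
  N1 x:[14,41] y:[38/3,59/3] z:[16,41] -> hit [16,59/3], descend [4, 6]
    N4 x:[14,29] y:[38/3,59/3] z:[16,38] -> hit [16,59/3] leaf, test {P1(miss), P8(miss), P11(miss)}
    N6 x:[27,41] y:[41/3,19] z:[16,41] -> miss, prune
  N3 x:[2,16] y:[13,52/3] z:[10,36] -> hit [13,16], descend [9, 12]
    N9 x:[3,16] y:[13,15] z:[10,30] -> hit [13,15] leaf, test {P6(miss), P10@t=14, P20(miss)}
    N12 x:[2,15] y:[41/3,52/3] z:[29,36] -> miss, prune
  N8 x:[1,8] y:[6,37/3] z:[12,32] -> miss, prune
  N11 x:[10,39] y:[16/3,38/3] z:[9,47] -> hit [10,38/3], descend [2, 5]
    N2 x:[10,27] y:[7,38/3] z:[24,47] -> miss, prune
    N5 x:[10,39] y:[16/3,35/3] z:[9,22] -> hit [10,35/3] leaf, test {P7(miss), P16(miss), P21(miss)}

order=[0, 1, 4, 6, 3, 9, 12, 8, 11, 2, 5]  |boxes|=11  |leaves|=3  hit=P10

== RESULT ==
11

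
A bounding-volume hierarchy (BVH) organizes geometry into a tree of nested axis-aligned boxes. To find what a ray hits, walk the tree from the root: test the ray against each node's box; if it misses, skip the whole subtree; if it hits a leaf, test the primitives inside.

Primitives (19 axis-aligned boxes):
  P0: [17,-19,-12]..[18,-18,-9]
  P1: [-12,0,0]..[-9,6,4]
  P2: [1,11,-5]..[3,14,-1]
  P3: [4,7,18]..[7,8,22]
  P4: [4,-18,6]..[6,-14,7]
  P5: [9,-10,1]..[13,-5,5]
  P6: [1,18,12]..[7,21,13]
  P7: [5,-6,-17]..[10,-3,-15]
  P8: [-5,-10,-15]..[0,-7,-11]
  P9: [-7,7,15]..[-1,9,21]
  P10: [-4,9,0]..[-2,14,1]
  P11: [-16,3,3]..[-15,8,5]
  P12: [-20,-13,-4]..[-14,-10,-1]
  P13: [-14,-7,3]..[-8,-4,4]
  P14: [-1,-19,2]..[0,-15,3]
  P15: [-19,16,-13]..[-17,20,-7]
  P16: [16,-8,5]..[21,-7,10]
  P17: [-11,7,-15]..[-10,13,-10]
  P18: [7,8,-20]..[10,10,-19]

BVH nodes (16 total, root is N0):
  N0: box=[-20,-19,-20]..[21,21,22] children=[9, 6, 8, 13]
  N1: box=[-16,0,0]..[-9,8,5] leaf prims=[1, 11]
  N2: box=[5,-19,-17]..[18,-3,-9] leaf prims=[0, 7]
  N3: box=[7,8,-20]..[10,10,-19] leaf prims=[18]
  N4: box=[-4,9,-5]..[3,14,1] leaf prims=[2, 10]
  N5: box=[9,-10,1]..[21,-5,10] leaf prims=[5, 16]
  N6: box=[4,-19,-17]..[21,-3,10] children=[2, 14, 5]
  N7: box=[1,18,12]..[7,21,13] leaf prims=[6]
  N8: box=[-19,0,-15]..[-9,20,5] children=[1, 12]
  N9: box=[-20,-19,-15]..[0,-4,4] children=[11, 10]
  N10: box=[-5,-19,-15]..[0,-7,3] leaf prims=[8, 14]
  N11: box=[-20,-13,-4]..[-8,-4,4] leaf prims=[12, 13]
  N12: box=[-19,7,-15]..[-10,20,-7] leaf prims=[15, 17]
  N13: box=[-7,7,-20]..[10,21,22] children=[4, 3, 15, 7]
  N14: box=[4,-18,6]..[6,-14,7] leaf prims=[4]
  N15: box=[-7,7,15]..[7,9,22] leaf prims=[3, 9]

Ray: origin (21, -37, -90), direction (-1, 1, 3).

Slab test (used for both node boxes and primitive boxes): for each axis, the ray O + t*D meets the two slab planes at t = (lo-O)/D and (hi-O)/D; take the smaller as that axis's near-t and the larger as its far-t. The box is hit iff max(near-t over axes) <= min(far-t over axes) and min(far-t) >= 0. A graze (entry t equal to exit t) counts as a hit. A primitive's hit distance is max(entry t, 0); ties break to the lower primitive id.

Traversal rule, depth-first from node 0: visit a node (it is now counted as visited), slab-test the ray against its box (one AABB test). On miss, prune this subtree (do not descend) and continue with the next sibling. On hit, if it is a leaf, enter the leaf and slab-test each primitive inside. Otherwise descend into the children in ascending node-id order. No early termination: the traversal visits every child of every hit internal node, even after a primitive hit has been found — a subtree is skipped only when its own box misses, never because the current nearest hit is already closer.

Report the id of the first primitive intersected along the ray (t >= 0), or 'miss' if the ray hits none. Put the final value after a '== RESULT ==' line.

Traverse from the root:
N0 x:[0,41] y:[18,58] z:[70/3,112/3] -> hit [70/3,112/3], descend [6, 8, 9, 13]
  N6 x:[0,17] y:[18,34] z:[73/3,100/3] -> miss, prune
  N8 x:[30,40] y:[37,57] z:[25,95/3] -> miss, prune
  N9 x:[21,41] y:[18,33] z:[25,94/3] -> hit [25,94/3], descend [10, 11]
    N10 x:[21,26] y:[18,30] z:[25,31] -> hit [25,26] leaf, test {P8(miss), P14(miss)}
    N11 x:[29,41] y:[24,33] z:[86/3,94/3] -> hit [29,94/3] leaf, test {P12(miss), P13@t=31}
  N13 x:[11,28] y:[44,58] z:[70/3,112/3] -> miss, prune

7 AABB tests over nodes [0, 6, 8, 9, 10, 11, 13]; 2 leaves entered; closest P13.

== RESULT ==
13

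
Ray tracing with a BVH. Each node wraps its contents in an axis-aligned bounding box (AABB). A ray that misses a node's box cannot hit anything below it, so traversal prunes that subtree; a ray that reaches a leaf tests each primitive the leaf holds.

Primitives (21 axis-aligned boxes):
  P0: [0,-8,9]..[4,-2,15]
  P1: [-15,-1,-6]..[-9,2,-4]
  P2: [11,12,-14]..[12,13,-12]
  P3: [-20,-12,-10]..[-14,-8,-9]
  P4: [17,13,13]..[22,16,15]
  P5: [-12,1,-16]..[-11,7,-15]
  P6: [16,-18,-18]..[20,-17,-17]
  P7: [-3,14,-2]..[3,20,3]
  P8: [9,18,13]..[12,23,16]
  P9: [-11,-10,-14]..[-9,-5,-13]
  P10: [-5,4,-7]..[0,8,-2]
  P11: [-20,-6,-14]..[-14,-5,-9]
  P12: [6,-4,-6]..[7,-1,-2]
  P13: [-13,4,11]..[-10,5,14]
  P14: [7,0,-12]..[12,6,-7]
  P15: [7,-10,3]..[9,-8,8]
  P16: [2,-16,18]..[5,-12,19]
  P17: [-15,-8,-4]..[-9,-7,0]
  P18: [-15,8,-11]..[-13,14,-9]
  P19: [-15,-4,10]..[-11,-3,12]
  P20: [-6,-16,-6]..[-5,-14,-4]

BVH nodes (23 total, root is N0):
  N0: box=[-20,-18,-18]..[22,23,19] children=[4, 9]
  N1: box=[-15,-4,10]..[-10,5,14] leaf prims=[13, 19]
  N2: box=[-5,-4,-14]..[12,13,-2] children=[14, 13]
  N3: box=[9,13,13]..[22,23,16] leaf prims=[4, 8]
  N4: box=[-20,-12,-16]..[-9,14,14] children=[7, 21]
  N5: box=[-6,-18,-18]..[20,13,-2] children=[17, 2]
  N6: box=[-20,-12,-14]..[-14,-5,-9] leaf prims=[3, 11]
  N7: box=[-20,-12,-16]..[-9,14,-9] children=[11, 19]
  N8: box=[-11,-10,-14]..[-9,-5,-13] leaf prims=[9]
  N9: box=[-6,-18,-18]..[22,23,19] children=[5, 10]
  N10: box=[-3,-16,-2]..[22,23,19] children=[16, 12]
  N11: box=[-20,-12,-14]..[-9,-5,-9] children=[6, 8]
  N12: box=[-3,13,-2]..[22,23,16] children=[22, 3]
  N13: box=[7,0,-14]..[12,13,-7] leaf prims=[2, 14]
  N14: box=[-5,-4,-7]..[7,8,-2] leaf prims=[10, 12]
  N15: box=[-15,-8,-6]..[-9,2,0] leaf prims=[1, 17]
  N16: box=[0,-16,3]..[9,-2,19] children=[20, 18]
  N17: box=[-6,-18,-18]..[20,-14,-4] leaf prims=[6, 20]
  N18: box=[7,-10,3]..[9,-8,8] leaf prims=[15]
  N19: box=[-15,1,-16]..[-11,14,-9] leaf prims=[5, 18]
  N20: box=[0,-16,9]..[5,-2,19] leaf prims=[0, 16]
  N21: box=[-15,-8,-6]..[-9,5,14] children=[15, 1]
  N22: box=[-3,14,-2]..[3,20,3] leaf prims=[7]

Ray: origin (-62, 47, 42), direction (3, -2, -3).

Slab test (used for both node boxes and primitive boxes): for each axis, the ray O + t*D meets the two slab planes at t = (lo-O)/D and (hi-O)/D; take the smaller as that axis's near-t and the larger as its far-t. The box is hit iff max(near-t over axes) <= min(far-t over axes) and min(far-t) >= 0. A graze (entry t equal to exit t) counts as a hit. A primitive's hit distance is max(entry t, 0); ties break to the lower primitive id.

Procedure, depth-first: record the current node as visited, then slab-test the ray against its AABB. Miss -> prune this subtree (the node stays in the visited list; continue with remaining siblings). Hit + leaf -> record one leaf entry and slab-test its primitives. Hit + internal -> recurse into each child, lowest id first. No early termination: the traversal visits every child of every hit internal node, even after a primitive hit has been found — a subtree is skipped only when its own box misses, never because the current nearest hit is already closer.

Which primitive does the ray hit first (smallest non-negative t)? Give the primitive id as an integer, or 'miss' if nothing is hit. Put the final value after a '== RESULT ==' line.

Trace the traversal:
N0 x:[14,28] y:[12,65/2] z:[23/3,20] -> hit [14,20], descend [4, 9]
  N4 x:[14,53/3] y:[33/2,59/2] z:[28/3,58/3] -> hit [33/2,53/3], descend [7, 21]
    N7 x:[14,53/3] y:[33/2,59/2] z:[17,58/3] -> hit [17,53/3], descend [11, 19]
      N11 x:[14,53/3] y:[26,59/2] z:[17,56/3] -> miss, prune
      N19 x:[47/3,17] y:[33/2,23] z:[17,58/3] -> hit [17,17] leaf, test {P5(miss), P18(miss)}
    N21 x:[47/3,53/3] y:[21,55/2] z:[28/3,16] -> miss, prune
  N9 x:[56/3,28] y:[12,65/2] z:[23/3,20] -> hit [56/3,20], descend [5, 10]
    N5 x:[56/3,82/3] y:[17,65/2] z:[44/3,20] -> hit [56/3,20], descend [2, 17]
      N2 x:[19,74/3] y:[17,51/2] z:[44/3,56/3] -> miss, prune
      N17 x:[56/3,82/3] y:[61/2,65/2] z:[46/3,20] -> miss, prune
    N10 x:[59/3,28] y:[12,63/2] z:[23/3,44/3] -> miss, prune

Visited [0, 4, 7, 11, 19, 21, 9, 5, 2, 17, 10]. Tests: 11 box, 1 leaf. Nearest: miss.

== RESULT ==
miss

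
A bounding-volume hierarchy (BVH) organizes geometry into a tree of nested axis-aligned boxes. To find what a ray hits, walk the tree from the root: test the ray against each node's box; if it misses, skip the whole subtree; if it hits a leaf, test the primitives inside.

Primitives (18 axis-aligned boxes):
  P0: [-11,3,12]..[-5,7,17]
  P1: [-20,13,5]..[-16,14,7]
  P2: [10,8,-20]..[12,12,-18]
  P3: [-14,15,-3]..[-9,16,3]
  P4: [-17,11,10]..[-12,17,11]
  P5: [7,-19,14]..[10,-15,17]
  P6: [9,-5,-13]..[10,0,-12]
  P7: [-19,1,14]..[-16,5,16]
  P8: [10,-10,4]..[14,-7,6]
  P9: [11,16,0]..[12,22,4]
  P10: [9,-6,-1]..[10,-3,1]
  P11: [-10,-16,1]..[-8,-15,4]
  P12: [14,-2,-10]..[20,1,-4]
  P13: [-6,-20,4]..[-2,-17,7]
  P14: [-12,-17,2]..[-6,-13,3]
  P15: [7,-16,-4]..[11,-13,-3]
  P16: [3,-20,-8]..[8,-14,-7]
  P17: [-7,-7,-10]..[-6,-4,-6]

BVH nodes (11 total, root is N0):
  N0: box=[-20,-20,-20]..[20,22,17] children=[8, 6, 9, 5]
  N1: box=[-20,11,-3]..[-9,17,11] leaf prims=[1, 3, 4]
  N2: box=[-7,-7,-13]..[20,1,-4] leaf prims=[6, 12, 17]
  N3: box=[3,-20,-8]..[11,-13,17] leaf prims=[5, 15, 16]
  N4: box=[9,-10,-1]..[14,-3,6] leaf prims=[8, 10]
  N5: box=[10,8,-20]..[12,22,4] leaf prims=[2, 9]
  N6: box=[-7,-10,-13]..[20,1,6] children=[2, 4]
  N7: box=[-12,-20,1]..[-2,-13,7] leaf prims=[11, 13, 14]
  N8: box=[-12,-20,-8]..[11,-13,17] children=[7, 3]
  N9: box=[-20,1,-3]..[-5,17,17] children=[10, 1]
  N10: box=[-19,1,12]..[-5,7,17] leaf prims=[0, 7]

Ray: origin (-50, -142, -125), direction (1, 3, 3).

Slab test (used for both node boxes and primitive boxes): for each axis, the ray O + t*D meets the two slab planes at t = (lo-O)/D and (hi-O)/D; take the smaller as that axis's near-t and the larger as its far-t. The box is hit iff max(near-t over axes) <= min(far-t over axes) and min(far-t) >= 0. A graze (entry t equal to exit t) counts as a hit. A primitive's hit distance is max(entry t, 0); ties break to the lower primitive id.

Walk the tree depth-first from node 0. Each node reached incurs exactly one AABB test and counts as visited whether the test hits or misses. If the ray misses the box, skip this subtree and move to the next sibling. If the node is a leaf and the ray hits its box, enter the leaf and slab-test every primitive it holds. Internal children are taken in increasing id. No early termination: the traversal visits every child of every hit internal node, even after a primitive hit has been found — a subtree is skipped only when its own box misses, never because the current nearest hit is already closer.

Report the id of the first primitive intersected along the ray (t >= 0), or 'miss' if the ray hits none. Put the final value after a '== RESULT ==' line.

Trace the traversal:
N0 x:[30,70] y:[122/3,164/3] z:[35,142/3] -> hit [122/3,142/3], descend [5, 6, 8, 9]
  N5 x:[60,62] y:[50,164/3] z:[35,43] -> miss, prune
  N6 x:[43,70] y:[44,143/3] z:[112/3,131/3] -> miss, prune
  N8 x:[38,61] y:[122/3,43] z:[39,142/3] -> hit [122/3,43], descend [3, 7]
    N3 x:[53,61] y:[122/3,43] z:[39,142/3] -> miss, prune
    N7 x:[38,48] y:[122/3,43] z:[42,44] -> hit [42,43] leaf, test {P11@t=42, P13(miss), P14@t=127/3}
  N9 x:[30,45] y:[143/3,53] z:[122/3,142/3] -> miss, prune

Visited [0, 5, 6, 8, 3, 7, 9]. Tests: 7 box, 1 leaf. Nearest: P11.

== RESULT ==
11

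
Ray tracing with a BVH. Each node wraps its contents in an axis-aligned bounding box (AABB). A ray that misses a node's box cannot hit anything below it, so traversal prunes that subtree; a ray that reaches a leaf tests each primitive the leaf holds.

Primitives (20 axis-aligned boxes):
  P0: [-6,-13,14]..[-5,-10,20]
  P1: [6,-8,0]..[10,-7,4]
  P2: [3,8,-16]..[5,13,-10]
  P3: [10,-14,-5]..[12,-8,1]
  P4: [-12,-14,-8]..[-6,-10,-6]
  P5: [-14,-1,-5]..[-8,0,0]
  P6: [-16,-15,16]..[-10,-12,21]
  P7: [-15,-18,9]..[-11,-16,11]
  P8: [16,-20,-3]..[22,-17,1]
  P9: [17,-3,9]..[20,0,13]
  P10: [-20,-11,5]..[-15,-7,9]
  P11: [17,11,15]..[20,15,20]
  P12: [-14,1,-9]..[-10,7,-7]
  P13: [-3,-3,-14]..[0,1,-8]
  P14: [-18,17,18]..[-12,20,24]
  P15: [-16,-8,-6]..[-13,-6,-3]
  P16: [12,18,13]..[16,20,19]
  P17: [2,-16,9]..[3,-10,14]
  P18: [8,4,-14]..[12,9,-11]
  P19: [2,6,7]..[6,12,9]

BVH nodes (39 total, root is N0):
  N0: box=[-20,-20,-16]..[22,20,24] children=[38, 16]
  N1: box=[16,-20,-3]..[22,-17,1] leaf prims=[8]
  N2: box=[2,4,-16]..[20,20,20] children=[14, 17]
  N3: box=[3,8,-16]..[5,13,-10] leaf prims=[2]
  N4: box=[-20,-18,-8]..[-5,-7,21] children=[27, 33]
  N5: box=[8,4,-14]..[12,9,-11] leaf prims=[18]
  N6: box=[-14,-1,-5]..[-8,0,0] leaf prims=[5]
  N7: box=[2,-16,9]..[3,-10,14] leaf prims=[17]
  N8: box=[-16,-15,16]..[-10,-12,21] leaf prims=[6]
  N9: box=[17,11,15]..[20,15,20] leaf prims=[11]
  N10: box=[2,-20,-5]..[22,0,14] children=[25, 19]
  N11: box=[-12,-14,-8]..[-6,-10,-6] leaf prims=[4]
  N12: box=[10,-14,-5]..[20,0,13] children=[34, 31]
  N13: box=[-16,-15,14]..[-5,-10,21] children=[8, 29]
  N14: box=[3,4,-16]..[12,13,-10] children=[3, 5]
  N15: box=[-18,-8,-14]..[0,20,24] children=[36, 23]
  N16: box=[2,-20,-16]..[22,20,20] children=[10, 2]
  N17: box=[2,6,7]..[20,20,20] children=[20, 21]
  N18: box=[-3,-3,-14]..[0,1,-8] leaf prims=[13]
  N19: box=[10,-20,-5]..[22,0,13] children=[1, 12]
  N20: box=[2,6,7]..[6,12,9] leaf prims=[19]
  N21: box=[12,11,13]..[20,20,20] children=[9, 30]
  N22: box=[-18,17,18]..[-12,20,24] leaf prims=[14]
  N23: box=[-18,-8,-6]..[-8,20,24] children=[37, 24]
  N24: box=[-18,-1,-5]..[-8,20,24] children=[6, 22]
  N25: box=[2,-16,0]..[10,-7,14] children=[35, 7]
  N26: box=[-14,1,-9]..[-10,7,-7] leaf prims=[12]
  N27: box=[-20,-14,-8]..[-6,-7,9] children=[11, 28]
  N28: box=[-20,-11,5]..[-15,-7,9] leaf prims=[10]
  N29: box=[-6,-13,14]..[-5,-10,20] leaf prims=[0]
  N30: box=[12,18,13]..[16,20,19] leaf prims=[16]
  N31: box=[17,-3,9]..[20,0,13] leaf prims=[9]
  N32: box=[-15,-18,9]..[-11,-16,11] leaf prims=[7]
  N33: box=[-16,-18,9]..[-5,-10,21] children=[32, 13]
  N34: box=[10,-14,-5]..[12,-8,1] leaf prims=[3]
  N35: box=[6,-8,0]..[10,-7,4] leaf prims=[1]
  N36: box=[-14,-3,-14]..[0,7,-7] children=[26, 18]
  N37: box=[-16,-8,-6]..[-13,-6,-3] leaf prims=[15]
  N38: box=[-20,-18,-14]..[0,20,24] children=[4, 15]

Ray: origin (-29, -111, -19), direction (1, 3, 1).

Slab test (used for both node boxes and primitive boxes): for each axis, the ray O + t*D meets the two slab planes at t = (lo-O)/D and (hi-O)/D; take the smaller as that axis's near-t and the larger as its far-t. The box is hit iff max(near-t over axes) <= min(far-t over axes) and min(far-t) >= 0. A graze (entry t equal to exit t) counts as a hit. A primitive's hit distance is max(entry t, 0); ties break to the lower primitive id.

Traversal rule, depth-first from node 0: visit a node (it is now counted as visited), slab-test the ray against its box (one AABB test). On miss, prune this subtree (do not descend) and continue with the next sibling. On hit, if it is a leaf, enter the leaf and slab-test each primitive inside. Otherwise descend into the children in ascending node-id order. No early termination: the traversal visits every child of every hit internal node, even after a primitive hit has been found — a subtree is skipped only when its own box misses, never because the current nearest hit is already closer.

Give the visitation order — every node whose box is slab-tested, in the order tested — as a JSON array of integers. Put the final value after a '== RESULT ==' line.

Traverse from the root:
N0 x:[9,51] y:[91/3,131/3] z:[3,43] -> hit [91/3,43], descend [16, 38]
  N16 x:[31,51] y:[91/3,131/3] z:[3,39] -> hit [31,39], descend [2, 10]
    N2 x:[31,49] y:[115/3,131/3] z:[3,39] -> hit [115/3,39], descend [14, 17]
      N14 x:[32,41] y:[115/3,124/3] z:[3,9] -> miss, prune
      N17 x:[31,49] y:[39,131/3] z:[26,39] -> hit [39,39], descend [20, 21]
        N20 x:[31,35] y:[39,41] z:[26,28] -> miss, prune
        N21 x:[41,49] y:[122/3,131/3] z:[32,39] -> miss, prune
    N10 x:[31,51] y:[91/3,37] z:[14,33] -> hit [31,33], descend [19, 25]
      N19 x:[39,51] y:[91/3,37] z:[14,32] -> miss, prune
      N25 x:[31,39] y:[95/3,104/3] z:[19,33] -> hit [95/3,33], descend [7, 35]
        N7 x:[31,32] y:[95/3,101/3] z:[28,33] -> hit [95/3,32] leaf, test {P17@t=95/3}
        N35 x:[35,39] y:[103/3,104/3] z:[19,23] -> miss, prune
  N38 x:[9,29] y:[31,131/3] z:[5,43] -> miss, prune

Summary -> nodes [0, 16, 2, 14, 17, 20, 21, 10, 19, 25, 7, 35, 38]; box-tests=13; leaf-entries=1; first=P17

== RESULT ==
[0, 16, 2, 14, 17, 20, 21, 10, 19, 25, 7, 35, 38]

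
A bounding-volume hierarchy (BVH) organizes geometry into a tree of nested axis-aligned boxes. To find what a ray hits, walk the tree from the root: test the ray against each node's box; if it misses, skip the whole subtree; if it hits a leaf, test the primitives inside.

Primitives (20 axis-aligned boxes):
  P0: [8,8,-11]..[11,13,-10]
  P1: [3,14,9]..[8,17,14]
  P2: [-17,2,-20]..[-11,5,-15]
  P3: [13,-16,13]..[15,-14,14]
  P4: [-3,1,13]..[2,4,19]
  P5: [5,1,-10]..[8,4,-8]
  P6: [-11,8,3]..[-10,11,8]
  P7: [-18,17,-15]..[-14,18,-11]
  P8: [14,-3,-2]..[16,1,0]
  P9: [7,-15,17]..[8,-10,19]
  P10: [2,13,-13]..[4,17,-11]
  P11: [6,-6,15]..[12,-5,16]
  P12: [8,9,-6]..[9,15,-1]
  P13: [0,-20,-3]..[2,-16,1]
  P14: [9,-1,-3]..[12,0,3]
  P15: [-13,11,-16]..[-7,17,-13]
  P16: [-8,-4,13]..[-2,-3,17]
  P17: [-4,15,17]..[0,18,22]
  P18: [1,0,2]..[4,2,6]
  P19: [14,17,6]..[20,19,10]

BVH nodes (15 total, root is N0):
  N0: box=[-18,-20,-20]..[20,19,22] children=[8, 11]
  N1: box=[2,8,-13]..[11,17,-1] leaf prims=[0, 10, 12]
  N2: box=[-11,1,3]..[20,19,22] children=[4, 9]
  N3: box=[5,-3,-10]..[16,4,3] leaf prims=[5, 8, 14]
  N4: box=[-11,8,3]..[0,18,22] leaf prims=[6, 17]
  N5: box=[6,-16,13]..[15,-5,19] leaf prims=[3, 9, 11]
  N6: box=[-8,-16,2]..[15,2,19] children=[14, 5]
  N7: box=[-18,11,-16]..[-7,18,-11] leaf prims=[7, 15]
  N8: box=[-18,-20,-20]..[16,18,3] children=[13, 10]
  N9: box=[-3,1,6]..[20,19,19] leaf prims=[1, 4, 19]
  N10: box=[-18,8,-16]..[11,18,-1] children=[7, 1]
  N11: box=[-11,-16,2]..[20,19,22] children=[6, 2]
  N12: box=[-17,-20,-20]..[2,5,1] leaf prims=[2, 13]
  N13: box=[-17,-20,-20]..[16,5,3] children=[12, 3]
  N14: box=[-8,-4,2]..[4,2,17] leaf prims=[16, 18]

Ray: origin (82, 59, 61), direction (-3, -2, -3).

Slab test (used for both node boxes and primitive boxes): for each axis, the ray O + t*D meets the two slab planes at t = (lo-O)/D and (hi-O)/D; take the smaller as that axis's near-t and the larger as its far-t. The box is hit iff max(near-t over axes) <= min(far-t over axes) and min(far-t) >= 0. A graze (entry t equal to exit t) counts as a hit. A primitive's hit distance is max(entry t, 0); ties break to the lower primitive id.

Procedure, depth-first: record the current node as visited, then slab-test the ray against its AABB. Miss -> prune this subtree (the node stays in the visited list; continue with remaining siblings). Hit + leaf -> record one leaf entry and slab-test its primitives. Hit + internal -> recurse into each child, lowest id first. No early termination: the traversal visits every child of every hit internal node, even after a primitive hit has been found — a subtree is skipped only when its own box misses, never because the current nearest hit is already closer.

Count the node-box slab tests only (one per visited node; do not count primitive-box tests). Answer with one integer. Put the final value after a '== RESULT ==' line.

Walk:
N0 x:[62/3,100/3] y:[20,79/2] z:[13,27] -> hit [62/3,27], descend [8, 11]
  N8 x:[22,100/3] y:[41/2,79/2] z:[58/3,27] -> hit [22,27], descend [10, 13]
    N10 x:[71/3,100/3] y:[41/2,51/2] z:[62/3,77/3] -> hit [71/3,51/2], descend [1, 7]
      N1 x:[71/3,80/3] y:[21,51/2] z:[62/3,74/3] -> hit [71/3,74/3] leaf, test {P0@t=71/3, P10(miss), P12(miss)}
      N7 x:[89/3,100/3] y:[41/2,24] z:[24,77/3] -> miss, prune
    N13 x:[22,33] y:[27,79/2] z:[58/3,27] -> hit [27,27], descend [3, 12]
      N3 x:[22,77/3] y:[55/2,31] z:[58/3,71/3] -> miss, prune
      N12 x:[80/3,33] y:[27,79/2] z:[20,27] -> hit [27,27] leaf, test {P2(miss), P13(miss)}
  N11 x:[62/3,31] y:[20,75/2] z:[13,59/3] -> miss, prune

order=[0, 8, 10, 1, 7, 13, 3, 12, 11]  |boxes|=9  |leaves|=2  hit=P0

== RESULT ==
9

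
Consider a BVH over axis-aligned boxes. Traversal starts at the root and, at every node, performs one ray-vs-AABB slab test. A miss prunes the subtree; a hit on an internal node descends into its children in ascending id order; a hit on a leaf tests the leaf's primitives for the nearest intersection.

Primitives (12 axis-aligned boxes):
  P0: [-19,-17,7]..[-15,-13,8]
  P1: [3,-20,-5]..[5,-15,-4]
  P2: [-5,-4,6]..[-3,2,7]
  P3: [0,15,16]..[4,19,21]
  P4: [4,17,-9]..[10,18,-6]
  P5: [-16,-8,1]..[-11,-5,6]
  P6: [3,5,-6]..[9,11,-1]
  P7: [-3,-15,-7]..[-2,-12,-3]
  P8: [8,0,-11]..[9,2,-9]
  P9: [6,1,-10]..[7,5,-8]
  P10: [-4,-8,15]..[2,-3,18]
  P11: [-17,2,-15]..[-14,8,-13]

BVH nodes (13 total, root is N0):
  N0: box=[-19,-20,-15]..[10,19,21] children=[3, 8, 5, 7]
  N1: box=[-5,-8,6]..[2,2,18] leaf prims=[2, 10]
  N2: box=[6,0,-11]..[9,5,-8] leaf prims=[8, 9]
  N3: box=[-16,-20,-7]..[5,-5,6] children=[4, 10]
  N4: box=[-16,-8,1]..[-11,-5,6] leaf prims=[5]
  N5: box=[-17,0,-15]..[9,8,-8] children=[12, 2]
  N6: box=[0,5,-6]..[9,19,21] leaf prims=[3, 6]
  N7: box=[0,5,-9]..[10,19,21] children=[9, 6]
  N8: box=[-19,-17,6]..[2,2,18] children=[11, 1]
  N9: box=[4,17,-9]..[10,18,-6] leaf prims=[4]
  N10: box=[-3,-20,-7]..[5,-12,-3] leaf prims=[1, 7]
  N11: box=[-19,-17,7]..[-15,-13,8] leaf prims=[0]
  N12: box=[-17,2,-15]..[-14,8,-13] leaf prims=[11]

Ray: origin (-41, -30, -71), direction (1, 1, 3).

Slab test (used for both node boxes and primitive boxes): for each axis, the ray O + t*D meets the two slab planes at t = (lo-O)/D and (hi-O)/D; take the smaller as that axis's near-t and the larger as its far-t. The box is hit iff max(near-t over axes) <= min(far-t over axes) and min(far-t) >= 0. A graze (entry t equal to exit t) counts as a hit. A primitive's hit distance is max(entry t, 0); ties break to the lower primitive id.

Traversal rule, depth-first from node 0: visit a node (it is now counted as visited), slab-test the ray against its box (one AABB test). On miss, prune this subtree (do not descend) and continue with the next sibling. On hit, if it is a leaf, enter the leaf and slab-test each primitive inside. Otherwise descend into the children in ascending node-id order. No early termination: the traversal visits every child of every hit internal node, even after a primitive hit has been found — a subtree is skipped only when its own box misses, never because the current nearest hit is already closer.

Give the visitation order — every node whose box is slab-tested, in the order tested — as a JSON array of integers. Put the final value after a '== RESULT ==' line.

Traverse from the root:
N0 x:[22,51] y:[10,49] z:[56/3,92/3] -> hit [22,92/3], descend [3, 5, 7, 8]
  N3 x:[25,46] y:[10,25] z:[64/3,77/3] -> hit [25,25], descend [4, 10]
    N4 x:[25,30] y:[22,25] z:[24,77/3] -> hit [25,25] leaf, test {P5@t=25}
    N10 x:[38,46] y:[10,18] z:[64/3,68/3] -> miss, prune
  N5 x:[24,50] y:[30,38] z:[56/3,21] -> miss, prune
  N7 x:[41,51] y:[35,49] z:[62/3,92/3] -> miss, prune
  N8 x:[22,43] y:[13,32] z:[77/3,89/3] -> hit [77/3,89/3], descend [1, 11]
    N1 x:[36,43] y:[22,32] z:[77/3,89/3] -> miss, prune
    N11 x:[22,26] y:[13,17] z:[26,79/3] -> miss, prune

Summary -> nodes [0, 3, 4, 10, 5, 7, 8, 1, 11]; box-tests=9; leaf-entries=1; first=P5

== RESULT ==
[0, 3, 4, 10, 5, 7, 8, 1, 11]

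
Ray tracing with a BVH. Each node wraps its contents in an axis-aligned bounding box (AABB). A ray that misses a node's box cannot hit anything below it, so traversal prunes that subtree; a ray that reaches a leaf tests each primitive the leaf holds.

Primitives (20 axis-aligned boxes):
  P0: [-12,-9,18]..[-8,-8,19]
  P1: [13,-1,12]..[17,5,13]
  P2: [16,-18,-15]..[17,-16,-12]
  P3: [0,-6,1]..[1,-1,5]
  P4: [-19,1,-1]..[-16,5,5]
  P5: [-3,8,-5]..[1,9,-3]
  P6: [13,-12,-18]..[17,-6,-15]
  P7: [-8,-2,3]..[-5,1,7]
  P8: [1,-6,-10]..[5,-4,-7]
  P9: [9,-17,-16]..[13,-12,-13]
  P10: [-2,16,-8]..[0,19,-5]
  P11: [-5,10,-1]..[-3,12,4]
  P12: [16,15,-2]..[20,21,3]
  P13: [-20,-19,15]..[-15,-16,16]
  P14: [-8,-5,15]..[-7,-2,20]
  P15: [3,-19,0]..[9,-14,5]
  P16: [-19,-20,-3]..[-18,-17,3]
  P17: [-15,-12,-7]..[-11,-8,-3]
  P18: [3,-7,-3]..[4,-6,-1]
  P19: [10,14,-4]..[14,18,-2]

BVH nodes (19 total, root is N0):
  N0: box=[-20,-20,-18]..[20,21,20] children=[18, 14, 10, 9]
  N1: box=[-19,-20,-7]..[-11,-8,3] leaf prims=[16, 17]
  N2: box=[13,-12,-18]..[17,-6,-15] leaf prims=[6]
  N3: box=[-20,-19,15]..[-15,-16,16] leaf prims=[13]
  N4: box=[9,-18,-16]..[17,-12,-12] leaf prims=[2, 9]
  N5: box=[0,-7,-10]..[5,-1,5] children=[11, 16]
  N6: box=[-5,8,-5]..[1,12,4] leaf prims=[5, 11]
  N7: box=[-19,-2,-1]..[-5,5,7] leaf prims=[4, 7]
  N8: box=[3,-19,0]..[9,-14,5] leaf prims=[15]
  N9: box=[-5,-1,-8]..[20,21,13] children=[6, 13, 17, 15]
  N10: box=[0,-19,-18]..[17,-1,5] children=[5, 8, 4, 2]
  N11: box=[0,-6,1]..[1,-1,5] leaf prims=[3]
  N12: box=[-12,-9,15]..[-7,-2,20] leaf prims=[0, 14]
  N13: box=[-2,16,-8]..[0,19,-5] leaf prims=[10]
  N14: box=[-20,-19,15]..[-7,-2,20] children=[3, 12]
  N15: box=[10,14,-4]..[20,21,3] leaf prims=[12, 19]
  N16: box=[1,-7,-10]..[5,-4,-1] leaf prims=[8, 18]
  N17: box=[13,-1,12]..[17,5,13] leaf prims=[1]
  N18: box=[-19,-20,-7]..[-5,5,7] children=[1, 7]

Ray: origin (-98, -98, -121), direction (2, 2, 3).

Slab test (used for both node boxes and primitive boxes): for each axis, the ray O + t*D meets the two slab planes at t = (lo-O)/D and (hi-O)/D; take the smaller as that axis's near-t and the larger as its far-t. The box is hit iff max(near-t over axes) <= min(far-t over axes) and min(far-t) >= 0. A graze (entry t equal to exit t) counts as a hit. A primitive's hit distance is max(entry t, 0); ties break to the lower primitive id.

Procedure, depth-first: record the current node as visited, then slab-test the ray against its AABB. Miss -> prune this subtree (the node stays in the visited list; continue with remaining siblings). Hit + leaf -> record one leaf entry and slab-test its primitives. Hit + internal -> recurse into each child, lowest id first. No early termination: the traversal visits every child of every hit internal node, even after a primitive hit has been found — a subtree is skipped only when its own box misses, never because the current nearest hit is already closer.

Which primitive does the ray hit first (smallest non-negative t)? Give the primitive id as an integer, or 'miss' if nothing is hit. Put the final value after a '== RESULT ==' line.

Walk:
N0 x:[39,59] y:[39,119/2] z:[103/3,47] -> hit [39,47], descend [9, 10, 14, 18]
  N9 x:[93/2,59] y:[97/2,119/2] z:[113/3,134/3] -> miss, prune
  N10 x:[49,115/2] y:[79/2,97/2] z:[103/3,42] -> miss, prune
  N14 x:[39,91/2] y:[79/2,48] z:[136/3,47] -> hit [136/3,91/2], descend [3, 12]
    N3 x:[39,83/2] y:[79/2,41] z:[136/3,137/3] -> miss, prune
    N12 x:[43,91/2] y:[89/2,48] z:[136/3,47] -> hit [136/3,91/2] leaf, test {P0(miss), P14(miss)}
  N18 x:[79/2,93/2] y:[39,103/2] z:[38,128/3] -> hit [79/2,128/3], descend [1, 7]
    N1 x:[79/2,87/2] y:[39,45] z:[38,124/3] -> hit [79/2,124/3] leaf, test {P16@t=79/2, P17(miss)}
    N7 x:[79/2,93/2] y:[48,103/2] z:[40,128/3] -> miss, prune

Visited [0, 9, 10, 14, 3, 12, 18, 1, 7]. Tests: 9 box, 2 leaf. Nearest: P16.

== RESULT ==
16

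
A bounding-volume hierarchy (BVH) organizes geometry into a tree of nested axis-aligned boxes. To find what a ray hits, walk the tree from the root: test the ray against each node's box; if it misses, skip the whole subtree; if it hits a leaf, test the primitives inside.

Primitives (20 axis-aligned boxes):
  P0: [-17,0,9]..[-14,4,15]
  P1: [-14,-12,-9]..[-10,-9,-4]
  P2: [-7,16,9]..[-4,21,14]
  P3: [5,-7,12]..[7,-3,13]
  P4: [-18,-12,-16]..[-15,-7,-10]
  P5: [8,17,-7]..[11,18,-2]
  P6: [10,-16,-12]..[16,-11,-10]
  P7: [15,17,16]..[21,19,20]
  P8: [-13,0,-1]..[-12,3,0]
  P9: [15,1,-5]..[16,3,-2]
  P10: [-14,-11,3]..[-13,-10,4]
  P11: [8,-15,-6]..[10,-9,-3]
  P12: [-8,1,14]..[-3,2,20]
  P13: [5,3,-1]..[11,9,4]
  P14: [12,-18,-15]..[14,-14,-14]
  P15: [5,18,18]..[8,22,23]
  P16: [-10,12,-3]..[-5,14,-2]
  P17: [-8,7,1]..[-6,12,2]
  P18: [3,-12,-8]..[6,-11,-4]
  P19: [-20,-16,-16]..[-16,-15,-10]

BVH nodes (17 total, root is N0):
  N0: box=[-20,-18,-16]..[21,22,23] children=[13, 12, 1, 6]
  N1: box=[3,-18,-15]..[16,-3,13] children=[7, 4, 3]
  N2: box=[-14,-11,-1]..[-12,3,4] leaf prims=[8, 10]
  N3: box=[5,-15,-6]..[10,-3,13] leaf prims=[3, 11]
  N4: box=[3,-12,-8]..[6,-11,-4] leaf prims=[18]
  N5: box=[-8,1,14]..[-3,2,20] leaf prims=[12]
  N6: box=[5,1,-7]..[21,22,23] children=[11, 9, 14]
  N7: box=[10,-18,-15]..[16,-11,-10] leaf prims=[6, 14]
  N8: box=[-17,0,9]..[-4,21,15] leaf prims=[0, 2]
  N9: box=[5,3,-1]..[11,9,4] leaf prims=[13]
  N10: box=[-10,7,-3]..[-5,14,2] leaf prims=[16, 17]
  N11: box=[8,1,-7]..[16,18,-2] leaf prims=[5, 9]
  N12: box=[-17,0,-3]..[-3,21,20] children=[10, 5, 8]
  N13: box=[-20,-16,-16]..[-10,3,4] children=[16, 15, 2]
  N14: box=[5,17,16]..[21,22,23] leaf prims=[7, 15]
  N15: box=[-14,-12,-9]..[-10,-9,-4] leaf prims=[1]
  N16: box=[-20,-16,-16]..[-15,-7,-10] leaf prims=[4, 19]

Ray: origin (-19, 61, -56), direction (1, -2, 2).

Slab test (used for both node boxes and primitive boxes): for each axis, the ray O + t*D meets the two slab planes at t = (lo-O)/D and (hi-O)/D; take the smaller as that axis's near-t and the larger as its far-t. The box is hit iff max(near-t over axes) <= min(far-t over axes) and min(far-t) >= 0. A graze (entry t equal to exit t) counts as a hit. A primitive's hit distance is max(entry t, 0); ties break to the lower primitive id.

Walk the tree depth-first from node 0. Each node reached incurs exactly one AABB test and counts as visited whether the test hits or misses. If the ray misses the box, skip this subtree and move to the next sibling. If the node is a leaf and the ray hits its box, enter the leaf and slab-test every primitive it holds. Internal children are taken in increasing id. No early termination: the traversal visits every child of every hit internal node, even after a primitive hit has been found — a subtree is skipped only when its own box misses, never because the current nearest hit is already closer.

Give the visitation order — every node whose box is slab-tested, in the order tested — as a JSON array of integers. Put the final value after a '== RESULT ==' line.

Trace the traversal:
N0 x:[-1,40] y:[39/2,79/2] z:[20,79/2] -> hit [20,79/2], descend [1, 6, 12, 13]
  N1 x:[22,35] y:[32,79/2] z:[41/2,69/2] -> hit [32,69/2], descend [3, 4, 7]
    N3 x:[24,29] y:[32,38] z:[25,69/2] -> miss, prune
    N4 x:[22,25] y:[36,73/2] z:[24,26] -> miss, prune
    N7 x:[29,35] y:[36,79/2] z:[41/2,23] -> miss, prune
  N6 x:[24,40] y:[39/2,30] z:[49/2,79/2] -> hit [49/2,30], descend [9, 11, 14]
    N9 x:[24,30] y:[26,29] z:[55/2,30] -> hit [55/2,29] leaf, test {P13@t=55/2}
    N11 x:[27,35] y:[43/2,30] z:[49/2,27] -> hit [27,27] leaf, test {P5(miss), P9(miss)}
    N14 x:[24,40] y:[39/2,22] z:[36,79/2] -> miss, prune
  N12 x:[2,16] y:[20,61/2] z:[53/2,38] -> miss, prune
  N13 x:[-1,9] y:[29,77/2] z:[20,30] -> miss, prune

Summary -> nodes [0, 1, 3, 4, 7, 6, 9, 11, 14, 12, 13]; box-tests=11; leaf-entries=2; first=P13

== RESULT ==
[0, 1, 3, 4, 7, 6, 9, 11, 14, 12, 13]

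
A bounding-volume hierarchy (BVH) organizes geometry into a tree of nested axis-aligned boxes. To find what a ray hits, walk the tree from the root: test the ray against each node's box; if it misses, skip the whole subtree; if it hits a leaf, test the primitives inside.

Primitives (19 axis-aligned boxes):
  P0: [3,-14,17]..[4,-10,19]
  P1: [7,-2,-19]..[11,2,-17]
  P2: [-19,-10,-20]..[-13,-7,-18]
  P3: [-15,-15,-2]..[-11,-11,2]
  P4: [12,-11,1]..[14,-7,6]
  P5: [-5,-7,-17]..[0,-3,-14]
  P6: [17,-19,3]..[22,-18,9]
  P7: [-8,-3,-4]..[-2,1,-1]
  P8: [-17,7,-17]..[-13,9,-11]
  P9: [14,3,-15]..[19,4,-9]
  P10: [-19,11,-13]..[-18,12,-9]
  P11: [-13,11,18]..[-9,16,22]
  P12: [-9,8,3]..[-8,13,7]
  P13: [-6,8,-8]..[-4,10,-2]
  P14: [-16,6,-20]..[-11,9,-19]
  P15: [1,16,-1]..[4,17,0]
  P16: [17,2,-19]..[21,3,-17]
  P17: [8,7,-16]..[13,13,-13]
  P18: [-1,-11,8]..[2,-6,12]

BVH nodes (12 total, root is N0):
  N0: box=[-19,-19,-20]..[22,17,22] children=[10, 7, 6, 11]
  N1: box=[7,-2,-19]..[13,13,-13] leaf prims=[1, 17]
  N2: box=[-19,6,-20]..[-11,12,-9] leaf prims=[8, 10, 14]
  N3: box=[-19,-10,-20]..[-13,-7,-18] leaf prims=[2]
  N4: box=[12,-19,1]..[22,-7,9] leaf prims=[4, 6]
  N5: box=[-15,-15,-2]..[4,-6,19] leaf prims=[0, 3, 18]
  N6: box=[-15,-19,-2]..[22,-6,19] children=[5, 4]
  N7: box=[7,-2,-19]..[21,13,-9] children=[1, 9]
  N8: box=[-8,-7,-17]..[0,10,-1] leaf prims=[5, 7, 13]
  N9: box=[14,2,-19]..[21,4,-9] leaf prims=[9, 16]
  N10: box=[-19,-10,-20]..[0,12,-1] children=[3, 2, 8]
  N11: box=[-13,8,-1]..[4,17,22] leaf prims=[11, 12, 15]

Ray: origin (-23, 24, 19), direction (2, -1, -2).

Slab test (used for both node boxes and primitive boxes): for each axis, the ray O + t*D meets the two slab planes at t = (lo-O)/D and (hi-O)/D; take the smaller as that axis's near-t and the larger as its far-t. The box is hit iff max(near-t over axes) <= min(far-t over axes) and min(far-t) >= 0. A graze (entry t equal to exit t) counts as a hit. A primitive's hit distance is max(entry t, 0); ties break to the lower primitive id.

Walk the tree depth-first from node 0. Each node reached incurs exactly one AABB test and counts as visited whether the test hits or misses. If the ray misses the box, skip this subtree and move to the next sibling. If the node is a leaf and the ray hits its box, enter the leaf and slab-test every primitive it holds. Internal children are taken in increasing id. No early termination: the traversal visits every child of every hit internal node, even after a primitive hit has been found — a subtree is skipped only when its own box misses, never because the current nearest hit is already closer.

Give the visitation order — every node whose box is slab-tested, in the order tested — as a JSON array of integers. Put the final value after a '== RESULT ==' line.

Trace the traversal:
N0 x:[2,45/2] y:[7,43] z:[-3/2,39/2] -> hit [7,39/2], descend [6, 7, 10, 11]
  N6 x:[4,45/2] y:[30,43] z:[0,21/2] -> miss, prune
  N7 x:[15,22] y:[11,26] z:[14,19] -> hit [15,19], descend [1, 9]
    N1 x:[15,18] y:[11,26] z:[16,19] -> hit [16,18] leaf, test {P1(miss), P17@t=16}
    N9 x:[37/2,22] y:[20,22] z:[14,19] -> miss, prune
  N10 x:[2,23/2] y:[12,34] z:[10,39/2] -> miss, prune
  N11 x:[5,27/2] y:[7,16] z:[-3/2,10] -> hit [7,10] leaf, test {P11(miss), P12(miss), P15(miss)}

7 AABB tests over nodes [0, 6, 7, 1, 9, 10, 11]; 2 leaves entered; closest P17.

== RESULT ==
[0, 6, 7, 1, 9, 10, 11]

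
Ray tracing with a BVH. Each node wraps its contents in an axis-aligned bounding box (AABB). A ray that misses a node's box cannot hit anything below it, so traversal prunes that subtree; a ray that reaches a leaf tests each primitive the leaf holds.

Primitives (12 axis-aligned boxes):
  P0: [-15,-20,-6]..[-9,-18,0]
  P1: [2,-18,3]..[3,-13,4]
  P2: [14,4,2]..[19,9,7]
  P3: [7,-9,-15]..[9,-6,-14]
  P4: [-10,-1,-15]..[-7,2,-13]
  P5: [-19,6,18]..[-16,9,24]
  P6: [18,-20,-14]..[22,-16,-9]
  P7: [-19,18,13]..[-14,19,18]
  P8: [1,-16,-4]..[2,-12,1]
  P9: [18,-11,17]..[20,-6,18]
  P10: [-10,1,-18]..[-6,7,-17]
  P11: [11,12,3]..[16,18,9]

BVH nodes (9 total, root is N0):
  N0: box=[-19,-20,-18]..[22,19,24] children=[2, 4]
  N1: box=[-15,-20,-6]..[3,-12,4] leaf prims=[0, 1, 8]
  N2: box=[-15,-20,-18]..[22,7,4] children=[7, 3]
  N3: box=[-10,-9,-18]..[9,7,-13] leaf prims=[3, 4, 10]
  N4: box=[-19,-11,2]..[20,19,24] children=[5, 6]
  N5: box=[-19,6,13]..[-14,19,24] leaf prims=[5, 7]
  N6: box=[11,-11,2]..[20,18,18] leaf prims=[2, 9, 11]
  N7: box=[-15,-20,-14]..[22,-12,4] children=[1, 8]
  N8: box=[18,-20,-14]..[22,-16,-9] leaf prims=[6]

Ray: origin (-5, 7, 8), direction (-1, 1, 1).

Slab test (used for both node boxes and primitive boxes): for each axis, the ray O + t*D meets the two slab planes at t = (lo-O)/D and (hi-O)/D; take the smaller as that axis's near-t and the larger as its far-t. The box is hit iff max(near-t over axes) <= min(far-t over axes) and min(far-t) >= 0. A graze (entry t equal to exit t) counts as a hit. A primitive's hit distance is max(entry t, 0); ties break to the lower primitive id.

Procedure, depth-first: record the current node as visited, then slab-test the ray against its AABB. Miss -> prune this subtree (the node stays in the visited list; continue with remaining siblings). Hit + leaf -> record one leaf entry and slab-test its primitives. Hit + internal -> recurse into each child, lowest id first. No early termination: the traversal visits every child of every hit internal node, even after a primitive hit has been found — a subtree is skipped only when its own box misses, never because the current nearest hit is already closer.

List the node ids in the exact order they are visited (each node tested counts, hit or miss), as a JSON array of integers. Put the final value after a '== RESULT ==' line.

Walk:
N0 x:[-27,14] y:[-27,12] z:[-26,16] -> hit [-26,12], descend [2, 4]
  N2 x:[-27,10] y:[-27,0] z:[-26,-4] -> miss, prune
  N4 x:[-25,14] y:[-18,12] z:[-6,16] -> hit [-6,12], descend [5, 6]
    N5 x:[9,14] y:[-1,12] z:[5,16] -> hit [9,12] leaf, test {P5(miss), P7(miss)}
    N6 x:[-25,-16] y:[-18,11] z:[-6,10] -> miss, prune

Visited [0, 2, 4, 5, 6]. Tests: 5 box, 1 leaf. Nearest: miss.

== RESULT ==
[0, 2, 4, 5, 6]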